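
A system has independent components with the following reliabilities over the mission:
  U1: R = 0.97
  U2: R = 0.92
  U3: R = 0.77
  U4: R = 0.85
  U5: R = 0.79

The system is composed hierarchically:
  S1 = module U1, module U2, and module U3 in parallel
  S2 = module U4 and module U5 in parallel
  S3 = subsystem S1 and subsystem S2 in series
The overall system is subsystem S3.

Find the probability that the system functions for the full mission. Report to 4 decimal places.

Parallel (U1, U2, and U3): 1 − (1 − 0.970000)(1 − 0.920000)(1 − 0.770000) = 0.999448
Parallel (U4 and U5): 1 − (1 − 0.850000)(1 − 0.790000) = 0.968500
Series ([0.999448] and [0.968500]): 0.999448 × 0.968500 = 0.9680

0.9680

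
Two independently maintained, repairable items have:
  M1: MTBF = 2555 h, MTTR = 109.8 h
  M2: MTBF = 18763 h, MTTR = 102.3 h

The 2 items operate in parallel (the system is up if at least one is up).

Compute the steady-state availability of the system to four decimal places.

A(M1) = MTBF/(MTBF+MTTR) = 2555/(2555+109.8) = 0.958796
A(M2) = MTBF/(MTBF+MTTR) = 18763/(18763+102.3) = 0.994577
Parallel availability: 1 − (1 − 0.958796)(1 − 0.994577) = 0.9998

0.9998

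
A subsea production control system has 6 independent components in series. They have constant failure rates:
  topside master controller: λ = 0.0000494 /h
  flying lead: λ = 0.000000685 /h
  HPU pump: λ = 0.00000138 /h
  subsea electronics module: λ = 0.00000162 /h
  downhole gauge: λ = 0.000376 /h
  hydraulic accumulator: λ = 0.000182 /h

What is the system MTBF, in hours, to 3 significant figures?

Series of exponential components: λ_sys = Σ λ_i
λ_sys = 0.0000494 + 0.000000685 + 0.00000138 + 0.00000162 + 0.000376 + 0.000182 = 6.1109e-04 /h
MTBF = 1 / λ_sys = 1640 h

1640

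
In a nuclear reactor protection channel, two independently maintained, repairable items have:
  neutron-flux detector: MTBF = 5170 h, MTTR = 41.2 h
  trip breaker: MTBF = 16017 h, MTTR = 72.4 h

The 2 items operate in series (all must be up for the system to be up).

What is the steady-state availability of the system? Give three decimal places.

0.988

A(neutron-flux detector) = MTBF/(MTBF+MTTR) = 5170/(5170+41.2) = 0.992094
A(trip breaker) = MTBF/(MTBF+MTTR) = 16017/(16017+72.4) = 0.995500
Series availability: 0.992094 × 0.995500 = 0.988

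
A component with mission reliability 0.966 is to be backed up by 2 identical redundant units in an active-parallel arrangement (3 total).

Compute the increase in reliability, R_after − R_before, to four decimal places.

0.0340

R_before = 0.966
R_after = 1 − (1 − 0.966)^3 = 1.0000
ΔR = 1.0000 − 0.966 = 0.0340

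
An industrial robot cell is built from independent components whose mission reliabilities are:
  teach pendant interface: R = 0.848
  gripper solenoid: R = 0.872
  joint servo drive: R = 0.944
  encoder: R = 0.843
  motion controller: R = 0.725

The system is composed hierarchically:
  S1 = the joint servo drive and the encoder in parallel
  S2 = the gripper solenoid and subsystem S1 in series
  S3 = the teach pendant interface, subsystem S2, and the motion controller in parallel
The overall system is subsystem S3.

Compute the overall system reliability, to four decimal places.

Parallel (joint servo drive and encoder): 1 − (1 − 0.944000)(1 − 0.843000) = 0.991208
Series (gripper solenoid and [0.991208]): 0.872000 × 0.991208 = 0.864333
Parallel (teach pendant interface, [0.864333], and motion controller): 1 − (1 − 0.848000)(1 − 0.864333)(1 − 0.725000) = 0.9943

0.9943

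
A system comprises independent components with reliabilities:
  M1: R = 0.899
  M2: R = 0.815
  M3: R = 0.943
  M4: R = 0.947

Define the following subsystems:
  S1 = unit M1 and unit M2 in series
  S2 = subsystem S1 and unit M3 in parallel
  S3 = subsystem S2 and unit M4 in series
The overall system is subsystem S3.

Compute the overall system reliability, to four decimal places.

0.9326

Series (M1 and M2): 0.899000 × 0.815000 = 0.732685
Parallel ([0.732685] and M3): 1 − (1 − 0.732685)(1 − 0.943000) = 0.984763
Series ([0.984763] and M4): 0.984763 × 0.947000 = 0.9326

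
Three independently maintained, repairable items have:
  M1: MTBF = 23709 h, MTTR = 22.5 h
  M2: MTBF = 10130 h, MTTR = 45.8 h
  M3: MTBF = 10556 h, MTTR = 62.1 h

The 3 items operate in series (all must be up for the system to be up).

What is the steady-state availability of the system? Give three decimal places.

A(M1) = MTBF/(MTBF+MTTR) = 23709/(23709+22.5) = 0.999052
A(M2) = MTBF/(MTBF+MTTR) = 10130/(10130+45.8) = 0.995499
A(M3) = MTBF/(MTBF+MTTR) = 10556/(10556+62.1) = 0.994151
Series availability: 0.999052 × 0.995499 × 0.994151 = 0.989

0.989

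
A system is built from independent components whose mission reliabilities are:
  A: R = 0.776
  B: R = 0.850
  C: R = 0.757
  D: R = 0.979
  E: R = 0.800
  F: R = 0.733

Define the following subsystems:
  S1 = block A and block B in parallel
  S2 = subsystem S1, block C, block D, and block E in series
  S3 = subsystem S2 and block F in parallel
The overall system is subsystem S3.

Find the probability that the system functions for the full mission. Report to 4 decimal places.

0.8860

Parallel (A and B): 1 − (1 − 0.776000)(1 − 0.850000) = 0.966400
Series ([0.966400], C, D, and E): 0.966400 × 0.757000 × 0.979000 × 0.800000 = 0.572962
Parallel ([0.572962] and F): 1 − (1 − 0.572962)(1 − 0.733000) = 0.8860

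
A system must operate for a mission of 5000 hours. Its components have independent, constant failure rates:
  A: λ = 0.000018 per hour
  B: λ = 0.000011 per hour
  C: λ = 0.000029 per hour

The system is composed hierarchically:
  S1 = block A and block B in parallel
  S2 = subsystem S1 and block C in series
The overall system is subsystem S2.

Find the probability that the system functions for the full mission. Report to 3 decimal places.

0.861

R(A) = exp(−0.000018 × 5000) = 0.91393
R(B) = exp(−0.000011 × 5000) = 0.94649
R(C) = exp(−0.000029 × 5000) = 0.86502
Parallel (A and B): 1 − (1 − 0.91393)(1 − 0.94649) = 0.99539
Series ([0.99539] and C): 0.99539 × 0.86502 = 0.861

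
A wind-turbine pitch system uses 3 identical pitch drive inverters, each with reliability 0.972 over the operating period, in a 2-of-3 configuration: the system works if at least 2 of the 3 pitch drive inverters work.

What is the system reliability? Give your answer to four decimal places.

0.9977

R = Σ_{i=2}^{3} C(3,i) p^i (1−p)^{3−i} with p = 0.972
C(3,2)·0.972^2·0.028^1 = 0.079362
C(3,3)·0.972^3·0.028^0 = 0.918330
Sum = 0.9977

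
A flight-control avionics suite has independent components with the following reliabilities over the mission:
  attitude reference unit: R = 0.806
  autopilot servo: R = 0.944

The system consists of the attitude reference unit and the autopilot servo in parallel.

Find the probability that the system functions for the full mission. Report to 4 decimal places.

0.9891

Parallel (attitude reference unit and autopilot servo): 1 − (1 − 0.806000)(1 − 0.944000) = 0.9891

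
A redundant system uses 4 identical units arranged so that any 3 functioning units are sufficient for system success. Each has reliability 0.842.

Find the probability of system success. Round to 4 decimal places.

R = Σ_{i=3}^{4} C(4,i) p^i (1−p)^{4−i} with p = 0.842
C(4,3)·0.842^3·0.158^1 = 0.377271
C(4,4)·0.842^4·0.158^0 = 0.502630
Sum = 0.8799

0.8799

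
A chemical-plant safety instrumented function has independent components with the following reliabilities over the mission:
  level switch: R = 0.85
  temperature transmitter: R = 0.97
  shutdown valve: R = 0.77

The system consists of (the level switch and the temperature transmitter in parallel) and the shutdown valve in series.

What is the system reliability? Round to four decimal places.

0.7665

Parallel (level switch and temperature transmitter): 1 − (1 − 0.850000)(1 − 0.970000) = 0.995500
Series ([0.995500] and shutdown valve): 0.995500 × 0.770000 = 0.7665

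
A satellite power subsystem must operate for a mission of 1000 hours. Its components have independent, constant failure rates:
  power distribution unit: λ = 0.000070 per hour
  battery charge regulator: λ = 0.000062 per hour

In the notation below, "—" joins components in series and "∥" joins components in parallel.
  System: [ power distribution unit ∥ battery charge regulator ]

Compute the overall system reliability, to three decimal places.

R(power distribution unit) = exp(−0.000070 × 1000) = 0.93239
R(battery charge regulator) = exp(−0.000062 × 1000) = 0.93988
Parallel (power distribution unit and battery charge regulator): 1 − (1 − 0.93239)(1 − 0.93988) = 0.996

0.996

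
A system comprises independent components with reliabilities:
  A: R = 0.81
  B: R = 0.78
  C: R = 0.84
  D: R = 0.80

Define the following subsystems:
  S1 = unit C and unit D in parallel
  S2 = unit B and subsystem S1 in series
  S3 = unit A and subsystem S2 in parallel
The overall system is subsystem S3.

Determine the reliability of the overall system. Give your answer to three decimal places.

Parallel (C and D): 1 − (1 − 0.84000)(1 − 0.80000) = 0.96800
Series (B and [0.96800]): 0.78000 × 0.96800 = 0.75504
Parallel (A and [0.75504]): 1 − (1 − 0.81000)(1 − 0.75504) = 0.953

0.953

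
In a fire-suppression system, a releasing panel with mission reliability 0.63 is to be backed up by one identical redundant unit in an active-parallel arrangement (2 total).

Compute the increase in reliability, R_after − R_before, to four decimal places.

0.2331

R_before = 0.63
R_after = 1 − (1 − 0.63)^2 = 0.8631
ΔR = 0.8631 − 0.63 = 0.2331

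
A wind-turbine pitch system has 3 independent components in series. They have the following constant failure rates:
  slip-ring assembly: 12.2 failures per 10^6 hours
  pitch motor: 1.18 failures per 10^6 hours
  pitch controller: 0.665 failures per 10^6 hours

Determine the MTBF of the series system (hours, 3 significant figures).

Series of exponential components: λ_sys = Σ λ_i
λ_sys = 0.0000122 + 0.00000118 + 0.000000665 = 1.4045e-05 /h
MTBF = 1 / λ_sys = 71200 h

71200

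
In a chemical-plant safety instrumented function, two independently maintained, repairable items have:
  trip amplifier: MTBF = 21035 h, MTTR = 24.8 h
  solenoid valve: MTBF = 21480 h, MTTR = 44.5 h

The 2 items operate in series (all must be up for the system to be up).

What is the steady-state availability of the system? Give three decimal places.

A(trip amplifier) = MTBF/(MTBF+MTTR) = 21035/(21035+24.8) = 0.998822
A(solenoid valve) = MTBF/(MTBF+MTTR) = 21480/(21480+44.5) = 0.997933
Series availability: 0.998822 × 0.997933 = 0.997

0.997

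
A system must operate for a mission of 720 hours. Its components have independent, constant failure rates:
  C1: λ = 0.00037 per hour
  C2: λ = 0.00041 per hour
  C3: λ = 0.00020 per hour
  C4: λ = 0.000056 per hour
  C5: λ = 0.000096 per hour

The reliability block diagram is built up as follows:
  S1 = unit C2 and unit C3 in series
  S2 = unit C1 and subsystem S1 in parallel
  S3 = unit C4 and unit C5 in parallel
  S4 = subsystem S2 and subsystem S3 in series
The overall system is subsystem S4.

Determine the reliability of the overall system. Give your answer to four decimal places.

R(C1) = exp(−0.00037 × 720) = 0.766133
R(C2) = exp(−0.00041 × 720) = 0.744383
R(C3) = exp(−0.00020 × 720) = 0.865888
R(C4) = exp(−0.000056 × 720) = 0.960482
R(C5) = exp(−0.000096 × 720) = 0.933215
Series (C2 and C3): 0.744383 × 0.865888 = 0.644552
Parallel (C1 and [0.644552]): 1 − (1 − 0.766133)(1 − 0.644552) = 0.916872
Parallel (C4 and C5): 1 − (1 − 0.960482)(1 − 0.933215) = 0.997361
Series ([0.916872] and [0.997361]): 0.916872 × 0.997361 = 0.9145

0.9145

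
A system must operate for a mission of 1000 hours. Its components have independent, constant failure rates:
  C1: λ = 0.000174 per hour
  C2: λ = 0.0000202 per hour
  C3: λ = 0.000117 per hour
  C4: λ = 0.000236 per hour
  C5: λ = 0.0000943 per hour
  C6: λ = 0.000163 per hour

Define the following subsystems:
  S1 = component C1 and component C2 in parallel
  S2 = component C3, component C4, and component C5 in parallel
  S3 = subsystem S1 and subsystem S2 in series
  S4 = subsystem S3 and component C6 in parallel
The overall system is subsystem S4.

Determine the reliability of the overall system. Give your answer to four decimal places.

0.9992

R(C1) = exp(−0.000174 × 1000) = 0.840297
R(C2) = exp(−0.0000202 × 1000) = 0.980003
R(C3) = exp(−0.000117 × 1000) = 0.889585
R(C4) = exp(−0.000236 × 1000) = 0.789781
R(C5) = exp(−0.0000943 × 1000) = 0.910010
R(C6) = exp(−0.000163 × 1000) = 0.849591
Parallel (C1 and C2): 1 − (1 − 0.840297)(1 − 0.980003) = 0.996806
Parallel (C3, C4, and C5): 1 − (1 − 0.889585)(1 − 0.789781)(1 − 0.910010) = 0.997911
Series ([0.996806] and [0.997911]): 0.996806 × 0.997911 = 0.994724
Parallel ([0.994724] and C6): 1 − (1 − 0.994724)(1 − 0.849591) = 0.9992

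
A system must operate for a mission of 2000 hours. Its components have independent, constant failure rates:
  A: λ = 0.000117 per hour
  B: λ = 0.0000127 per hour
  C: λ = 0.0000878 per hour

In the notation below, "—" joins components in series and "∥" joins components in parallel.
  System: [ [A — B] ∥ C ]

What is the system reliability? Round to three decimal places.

0.963

R(A) = exp(−0.000117 × 2000) = 0.79136
R(B) = exp(−0.0000127 × 2000) = 0.97492
R(C) = exp(−0.0000878 × 2000) = 0.83895
Series (A and B): 0.79136 × 0.97492 = 0.77151
Parallel ([0.77151] and C): 1 − (1 − 0.77151)(1 − 0.83895) = 0.963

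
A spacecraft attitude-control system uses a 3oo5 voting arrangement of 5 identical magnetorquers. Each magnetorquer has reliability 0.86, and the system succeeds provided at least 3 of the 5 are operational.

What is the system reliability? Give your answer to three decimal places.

R = Σ_{i=3}^{5} C(5,i) p^i (1−p)^{5−i} with p = 0.86
C(5,3)·0.86^3·0.14^2 = 0.12467
C(5,4)·0.86^4·0.14^1 = 0.38291
C(5,5)·0.86^5·0.14^0 = 0.47043
Sum = 0.978

0.978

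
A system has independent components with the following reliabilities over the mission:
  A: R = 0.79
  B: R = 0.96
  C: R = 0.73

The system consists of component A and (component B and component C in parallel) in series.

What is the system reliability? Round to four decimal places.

Parallel (B and C): 1 − (1 − 0.960000)(1 − 0.730000) = 0.989200
Series (A and [0.989200]): 0.790000 × 0.989200 = 0.7815

0.7815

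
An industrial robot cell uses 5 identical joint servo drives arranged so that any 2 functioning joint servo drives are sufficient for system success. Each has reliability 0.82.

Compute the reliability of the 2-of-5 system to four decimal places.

R = Σ_{i=2}^{5} C(5,i) p^i (1−p)^{5−i} with p = 0.82
C(5,2)·0.82^2·0.18^3 = 0.039214
C(5,3)·0.82^3·0.18^2 = 0.178643
C(5,4)·0.82^4·0.18^1 = 0.406910
C(5,5)·0.82^5·0.18^0 = 0.370740
Sum = 0.9955

0.9955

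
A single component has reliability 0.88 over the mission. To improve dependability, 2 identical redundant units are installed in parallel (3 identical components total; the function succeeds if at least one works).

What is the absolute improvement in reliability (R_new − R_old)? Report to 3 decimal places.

R_before = 0.88
R_after = 1 − (1 − 0.88)^3 = 0.998
ΔR = 0.998 − 0.88 = 0.118

0.118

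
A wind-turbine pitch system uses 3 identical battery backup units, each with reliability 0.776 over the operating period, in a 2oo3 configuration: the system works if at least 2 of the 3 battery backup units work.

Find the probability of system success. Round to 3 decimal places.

0.872

R = Σ_{i=2}^{3} C(3,i) p^i (1−p)^{3−i} with p = 0.776
C(3,2)·0.776^2·0.224^1 = 0.40466
C(3,3)·0.776^3·0.224^0 = 0.46729
Sum = 0.872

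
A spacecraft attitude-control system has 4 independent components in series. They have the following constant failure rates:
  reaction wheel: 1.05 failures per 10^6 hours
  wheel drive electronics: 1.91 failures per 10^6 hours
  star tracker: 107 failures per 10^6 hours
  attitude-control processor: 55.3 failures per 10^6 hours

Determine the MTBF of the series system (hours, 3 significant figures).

6050

Series of exponential components: λ_sys = Σ λ_i
λ_sys = 0.00000105 + 0.00000191 + 0.000107 + 0.0000553 = 1.6526e-04 /h
MTBF = 1 / λ_sys = 6050 h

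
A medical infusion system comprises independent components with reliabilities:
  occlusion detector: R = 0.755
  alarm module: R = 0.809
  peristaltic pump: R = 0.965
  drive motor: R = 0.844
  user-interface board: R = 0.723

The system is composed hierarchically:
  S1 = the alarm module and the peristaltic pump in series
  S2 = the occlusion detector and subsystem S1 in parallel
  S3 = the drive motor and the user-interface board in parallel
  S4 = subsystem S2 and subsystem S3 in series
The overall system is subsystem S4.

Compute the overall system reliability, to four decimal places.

0.9054

Series (alarm module and peristaltic pump): 0.809000 × 0.965000 = 0.780685
Parallel (occlusion detector and [0.780685]): 1 − (1 − 0.755000)(1 − 0.780685) = 0.946268
Parallel (drive motor and user-interface board): 1 − (1 − 0.844000)(1 − 0.723000) = 0.956788
Series ([0.946268] and [0.956788]): 0.946268 × 0.956788 = 0.9054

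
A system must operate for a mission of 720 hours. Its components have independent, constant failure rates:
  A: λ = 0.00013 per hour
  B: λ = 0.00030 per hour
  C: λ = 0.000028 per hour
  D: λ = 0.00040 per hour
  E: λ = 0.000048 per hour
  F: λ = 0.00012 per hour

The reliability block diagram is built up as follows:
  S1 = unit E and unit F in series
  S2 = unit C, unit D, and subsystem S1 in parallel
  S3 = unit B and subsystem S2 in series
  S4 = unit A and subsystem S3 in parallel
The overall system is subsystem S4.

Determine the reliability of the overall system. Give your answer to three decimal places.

R(A) = exp(−0.00013 × 720) = 0.91065
R(B) = exp(−0.00030 × 720) = 0.80574
R(C) = exp(−0.000028 × 720) = 0.98004
R(D) = exp(−0.00040 × 720) = 0.74976
R(E) = exp(−0.000048 × 720) = 0.96603
R(F) = exp(−0.00012 × 720) = 0.91723
Series (E and F): 0.96603 × 0.91723 = 0.88607
Parallel (C, D, and [0.88607]): 1 − (1 − 0.98004)(1 − 0.74976)(1 − 0.88607) = 0.99943
Series (B and [0.99943]): 0.80574 × 0.99943 = 0.80528
Parallel (A and [0.80528]): 1 − (1 − 0.91065)(1 − 0.80528) = 0.983

0.983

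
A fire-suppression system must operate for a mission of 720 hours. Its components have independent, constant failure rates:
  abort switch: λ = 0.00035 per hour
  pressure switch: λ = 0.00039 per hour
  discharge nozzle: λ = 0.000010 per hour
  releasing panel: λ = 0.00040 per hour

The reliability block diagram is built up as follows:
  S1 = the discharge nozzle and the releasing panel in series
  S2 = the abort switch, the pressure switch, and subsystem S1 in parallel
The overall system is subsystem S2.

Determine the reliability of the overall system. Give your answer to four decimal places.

0.9861

R(abort switch) = exp(−0.00035 × 720) = 0.777245
R(pressure switch) = exp(−0.00039 × 720) = 0.755179
R(discharge nozzle) = exp(−0.000010 × 720) = 0.992826
R(releasing panel) = exp(−0.00040 × 720) = 0.749762
Series (discharge nozzle and releasing panel): 0.992826 × 0.749762 = 0.744383
Parallel (abort switch, pressure switch, and [0.744383]): 1 − (1 − 0.777245)(1 − 0.755179)(1 − 0.744383) = 0.9861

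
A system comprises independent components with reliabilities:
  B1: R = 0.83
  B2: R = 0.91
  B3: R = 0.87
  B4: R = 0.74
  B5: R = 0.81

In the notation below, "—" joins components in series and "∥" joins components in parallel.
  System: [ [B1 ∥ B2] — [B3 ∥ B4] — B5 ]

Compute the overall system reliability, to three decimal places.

Parallel (B1 and B2): 1 − (1 − 0.83000)(1 − 0.91000) = 0.98470
Parallel (B3 and B4): 1 − (1 − 0.87000)(1 − 0.74000) = 0.96620
Series ([0.98470], [0.96620], and B5): 0.98470 × 0.96620 × 0.81000 = 0.771

0.771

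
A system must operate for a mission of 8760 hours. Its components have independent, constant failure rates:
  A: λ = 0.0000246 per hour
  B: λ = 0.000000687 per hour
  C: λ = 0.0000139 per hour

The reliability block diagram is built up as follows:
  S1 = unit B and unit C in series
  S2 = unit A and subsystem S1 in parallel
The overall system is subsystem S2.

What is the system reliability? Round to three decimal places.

0.977

R(A) = exp(−0.0000246 × 8760) = 0.80614
R(B) = exp(−0.000000687 × 8760) = 0.99400
R(C) = exp(−0.0000139 × 8760) = 0.88536
Series (B and C): 0.99400 × 0.88536 = 0.88005
Parallel (A and [0.88005]): 1 − (1 − 0.80614)(1 − 0.88005) = 0.977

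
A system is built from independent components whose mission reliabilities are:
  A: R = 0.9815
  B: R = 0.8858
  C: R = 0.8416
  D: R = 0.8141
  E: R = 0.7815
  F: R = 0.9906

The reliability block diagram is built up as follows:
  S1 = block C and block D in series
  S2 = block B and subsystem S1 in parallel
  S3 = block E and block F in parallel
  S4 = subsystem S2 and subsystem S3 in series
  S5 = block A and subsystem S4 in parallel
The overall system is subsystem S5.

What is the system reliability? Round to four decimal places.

Series (C and D): 0.841600 × 0.814100 = 0.685147
Parallel (B and [0.685147]): 1 − (1 − 0.885800)(1 − 0.685147) = 0.964044
Parallel (E and F): 1 − (1 − 0.781500)(1 − 0.990600) = 0.997946
Series ([0.964044] and [0.997946]): 0.964044 × 0.997946 = 0.962064
Parallel (A and [0.962064]): 1 − (1 − 0.981500)(1 − 0.962064) = 0.9993

0.9993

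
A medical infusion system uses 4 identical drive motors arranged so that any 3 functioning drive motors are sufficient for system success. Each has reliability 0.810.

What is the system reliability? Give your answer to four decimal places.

R = Σ_{i=3}^{4} C(4,i) p^i (1−p)^{4−i} with p = 0.810
C(4,3)·0.810^3·0.190^1 = 0.403895
C(4,4)·0.810^4·0.190^0 = 0.430467
Sum = 0.8344

0.8344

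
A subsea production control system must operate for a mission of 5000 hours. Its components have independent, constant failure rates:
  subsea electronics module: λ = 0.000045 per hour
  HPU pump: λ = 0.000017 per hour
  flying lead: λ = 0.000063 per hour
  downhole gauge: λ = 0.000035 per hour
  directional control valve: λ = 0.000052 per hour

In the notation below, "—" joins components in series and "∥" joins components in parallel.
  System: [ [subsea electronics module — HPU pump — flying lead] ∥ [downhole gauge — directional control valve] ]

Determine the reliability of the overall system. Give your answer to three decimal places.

R(subsea electronics module) = exp(−0.000045 × 5000) = 0.79852
R(HPU pump) = exp(−0.000017 × 5000) = 0.91851
R(flying lead) = exp(−0.000063 × 5000) = 0.72979
R(downhole gauge) = exp(−0.000035 × 5000) = 0.83946
R(directional control valve) = exp(−0.000052 × 5000) = 0.77105
Series (subsea electronics module, HPU pump, and flying lead): 0.79852 × 0.91851 × 0.72979 = 0.53526
Series (downhole gauge and directional control valve): 0.83946 × 0.77105 = 0.64727
Parallel ([0.53526] and [0.64727]): 1 − (1 − 0.53526)(1 − 0.64727) = 0.836

0.836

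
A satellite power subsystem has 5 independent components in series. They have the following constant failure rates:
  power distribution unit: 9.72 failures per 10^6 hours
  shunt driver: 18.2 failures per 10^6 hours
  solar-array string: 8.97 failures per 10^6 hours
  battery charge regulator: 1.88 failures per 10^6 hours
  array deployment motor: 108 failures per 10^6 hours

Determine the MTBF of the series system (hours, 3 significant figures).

6810

Series of exponential components: λ_sys = Σ λ_i
λ_sys = 0.00000972 + 0.0000182 + 0.00000897 + 0.00000188 + 0.000108 = 1.4677e-04 /h
MTBF = 1 / λ_sys = 6810 h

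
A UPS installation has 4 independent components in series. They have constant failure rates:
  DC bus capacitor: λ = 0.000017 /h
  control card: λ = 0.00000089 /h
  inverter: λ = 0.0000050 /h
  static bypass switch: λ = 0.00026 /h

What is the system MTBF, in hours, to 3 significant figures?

Series of exponential components: λ_sys = Σ λ_i
λ_sys = 0.000017 + 0.00000089 + 0.0000050 + 0.00026 = 2.8289e-04 /h
MTBF = 1 / λ_sys = 3530 h

3530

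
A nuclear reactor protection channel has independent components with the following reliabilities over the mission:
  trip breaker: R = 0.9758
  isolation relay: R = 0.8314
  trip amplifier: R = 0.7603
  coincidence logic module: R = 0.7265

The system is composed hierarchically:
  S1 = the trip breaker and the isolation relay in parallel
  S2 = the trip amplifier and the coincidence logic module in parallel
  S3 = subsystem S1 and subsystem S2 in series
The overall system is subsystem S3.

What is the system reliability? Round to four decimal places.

Parallel (trip breaker and isolation relay): 1 − (1 − 0.975800)(1 − 0.831400) = 0.995920
Parallel (trip amplifier and coincidence logic module): 1 − (1 − 0.760300)(1 − 0.726500) = 0.934442
Series ([0.995920] and [0.934442]): 0.995920 × 0.934442 = 0.9306

0.9306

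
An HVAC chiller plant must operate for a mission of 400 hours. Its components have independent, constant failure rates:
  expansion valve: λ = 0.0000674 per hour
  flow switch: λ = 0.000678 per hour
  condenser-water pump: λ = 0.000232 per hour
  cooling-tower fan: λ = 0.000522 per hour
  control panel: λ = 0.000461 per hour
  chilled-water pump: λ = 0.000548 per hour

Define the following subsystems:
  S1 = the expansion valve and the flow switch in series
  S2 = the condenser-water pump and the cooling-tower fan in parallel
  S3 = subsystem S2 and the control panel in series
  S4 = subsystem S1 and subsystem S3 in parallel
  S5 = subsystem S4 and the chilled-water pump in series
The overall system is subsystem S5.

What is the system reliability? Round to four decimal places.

R(expansion valve) = exp(−0.0000674 × 400) = 0.973400
R(flow switch) = exp(−0.000678 × 400) = 0.762464
R(condenser-water pump) = exp(−0.000232 × 400) = 0.911376
R(cooling-tower fan) = exp(−0.000522 × 400) = 0.811558
R(control panel) = exp(−0.000461 × 400) = 0.831603
R(chilled-water pump) = exp(−0.000548 × 400) = 0.803161
Series (expansion valve and flow switch): 0.973400 × 0.762464 = 0.742182
Parallel (condenser-water pump and cooling-tower fan): 1 − (1 − 0.911376)(1 − 0.811558) = 0.983300
Series ([0.983300] and control panel): 0.983300 × 0.831603 = 0.817715
Parallel ([0.742182] and [0.817715]): 1 − (1 − 0.742182)(1 − 0.817715) = 0.953004
Series ([0.953004] and chilled-water pump): 0.953004 × 0.803161 = 0.7654

0.7654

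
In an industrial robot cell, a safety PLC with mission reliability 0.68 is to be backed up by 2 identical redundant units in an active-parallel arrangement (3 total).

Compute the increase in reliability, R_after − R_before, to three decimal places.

R_before = 0.68
R_after = 1 − (1 − 0.68)^3 = 0.967
ΔR = 0.967 − 0.68 = 0.287

0.287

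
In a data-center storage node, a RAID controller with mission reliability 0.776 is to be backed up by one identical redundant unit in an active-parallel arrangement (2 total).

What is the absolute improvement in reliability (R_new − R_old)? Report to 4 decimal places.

R_before = 0.776
R_after = 1 − (1 − 0.776)^2 = 0.9498
ΔR = 0.9498 − 0.776 = 0.1738

0.1738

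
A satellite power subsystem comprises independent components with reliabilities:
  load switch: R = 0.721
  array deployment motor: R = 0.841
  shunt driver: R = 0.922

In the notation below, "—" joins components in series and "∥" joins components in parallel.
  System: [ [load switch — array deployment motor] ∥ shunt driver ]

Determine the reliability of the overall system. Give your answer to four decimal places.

Series (load switch and array deployment motor): 0.721000 × 0.841000 = 0.606361
Parallel ([0.606361] and shunt driver): 1 − (1 − 0.606361)(1 − 0.922000) = 0.9693

0.9693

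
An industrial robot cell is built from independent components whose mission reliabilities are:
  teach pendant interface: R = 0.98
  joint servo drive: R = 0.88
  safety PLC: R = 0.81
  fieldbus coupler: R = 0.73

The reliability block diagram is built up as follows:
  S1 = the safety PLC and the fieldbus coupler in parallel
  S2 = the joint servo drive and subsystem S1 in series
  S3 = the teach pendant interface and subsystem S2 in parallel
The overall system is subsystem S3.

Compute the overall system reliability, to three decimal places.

0.997

Parallel (safety PLC and fieldbus coupler): 1 − (1 − 0.81000)(1 − 0.73000) = 0.94870
Series (joint servo drive and [0.94870]): 0.88000 × 0.94870 = 0.83486
Parallel (teach pendant interface and [0.83486]): 1 − (1 − 0.98000)(1 − 0.83486) = 0.997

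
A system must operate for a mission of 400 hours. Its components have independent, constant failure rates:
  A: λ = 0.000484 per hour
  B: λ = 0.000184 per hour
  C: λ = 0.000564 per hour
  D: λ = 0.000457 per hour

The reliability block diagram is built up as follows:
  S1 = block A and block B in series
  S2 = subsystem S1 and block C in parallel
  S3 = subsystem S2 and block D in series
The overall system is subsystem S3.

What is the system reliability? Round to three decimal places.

R(A) = exp(−0.000484 × 400) = 0.82399
R(B) = exp(−0.000184 × 400) = 0.92904
R(C) = exp(−0.000564 × 400) = 0.79804
R(D) = exp(−0.000457 × 400) = 0.83293
Series (A and B): 0.82399 × 0.92904 = 0.76552
Parallel ([0.76552] and C): 1 − (1 − 0.76552)(1 − 0.79804) = 0.95264
Series ([0.95264] and D): 0.95264 × 0.83293 = 0.793

0.793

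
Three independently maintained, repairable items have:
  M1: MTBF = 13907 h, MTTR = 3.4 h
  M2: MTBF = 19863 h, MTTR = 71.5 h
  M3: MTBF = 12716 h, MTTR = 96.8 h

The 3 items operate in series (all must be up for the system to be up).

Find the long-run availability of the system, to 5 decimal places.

A(M1) = MTBF/(MTBF+MTTR) = 13907/(13907+3.4) = 0.999756
A(M2) = MTBF/(MTBF+MTTR) = 19863/(19863+71.5) = 0.996413
A(M3) = MTBF/(MTBF+MTTR) = 12716/(12716+96.8) = 0.992445
Series availability: 0.999756 × 0.996413 × 0.992445 = 0.98864

0.98864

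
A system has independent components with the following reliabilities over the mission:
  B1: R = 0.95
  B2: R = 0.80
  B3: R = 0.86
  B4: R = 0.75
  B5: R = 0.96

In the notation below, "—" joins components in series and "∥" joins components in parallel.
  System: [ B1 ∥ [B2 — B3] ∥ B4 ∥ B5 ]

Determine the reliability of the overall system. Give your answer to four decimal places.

Series (B2 and B3): 0.800000 × 0.860000 = 0.688000
Parallel (B1, [0.688000], B4, and B5): 1 − (1 − 0.950000)(1 − 0.688000)(1 − 0.750000)(1 − 0.960000) = 0.9998

0.9998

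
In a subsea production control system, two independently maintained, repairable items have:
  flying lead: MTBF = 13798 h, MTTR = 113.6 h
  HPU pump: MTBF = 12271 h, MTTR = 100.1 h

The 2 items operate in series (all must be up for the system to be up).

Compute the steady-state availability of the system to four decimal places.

A(flying lead) = MTBF/(MTBF+MTTR) = 13798/(13798+113.6) = 0.991834
A(HPU pump) = MTBF/(MTBF+MTTR) = 12271/(12271+100.1) = 0.991909
Series availability: 0.991834 × 0.991909 = 0.9838

0.9838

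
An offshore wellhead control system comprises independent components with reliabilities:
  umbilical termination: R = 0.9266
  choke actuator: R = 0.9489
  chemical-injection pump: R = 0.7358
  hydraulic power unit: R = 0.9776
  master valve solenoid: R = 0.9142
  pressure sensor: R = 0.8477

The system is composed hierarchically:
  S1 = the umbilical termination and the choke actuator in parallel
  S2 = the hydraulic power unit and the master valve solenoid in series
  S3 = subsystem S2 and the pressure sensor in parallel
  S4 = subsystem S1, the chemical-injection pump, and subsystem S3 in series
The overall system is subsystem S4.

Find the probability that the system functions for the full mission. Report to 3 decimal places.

Parallel (umbilical termination and choke actuator): 1 − (1 − 0.92660)(1 − 0.94890) = 0.99625
Series (hydraulic power unit and master valve solenoid): 0.97760 × 0.91420 = 0.89372
Parallel ([0.89372] and pressure sensor): 1 − (1 − 0.89372)(1 − 0.84770) = 0.98381
Series ([0.99625], chemical-injection pump, and [0.98381]): 0.99625 × 0.73580 × 0.98381 = 0.721

0.721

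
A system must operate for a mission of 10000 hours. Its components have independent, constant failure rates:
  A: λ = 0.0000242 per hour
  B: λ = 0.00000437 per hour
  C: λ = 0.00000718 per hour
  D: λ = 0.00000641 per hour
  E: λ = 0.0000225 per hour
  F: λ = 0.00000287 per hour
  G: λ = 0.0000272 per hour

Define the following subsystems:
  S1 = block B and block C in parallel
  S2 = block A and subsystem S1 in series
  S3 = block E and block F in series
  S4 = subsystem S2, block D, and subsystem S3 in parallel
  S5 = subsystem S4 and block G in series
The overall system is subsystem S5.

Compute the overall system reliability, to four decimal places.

0.7596

R(A) = exp(−0.0000242 × 10000) = 0.785056
R(B) = exp(−0.00000437 × 10000) = 0.957241
R(C) = exp(−0.00000718 × 10000) = 0.930717
R(D) = exp(−0.00000641 × 10000) = 0.937911
R(E) = exp(−0.0000225 × 10000) = 0.798516
R(F) = exp(−0.00000287 × 10000) = 0.971708
R(G) = exp(−0.0000272 × 10000) = 0.761854
Parallel (B and C): 1 − (1 − 0.957241)(1 − 0.930717) = 0.997038
Series (A and [0.997038]): 0.785056 × 0.997038 = 0.782731
Series (E and F): 0.798516 × 0.971708 = 0.775924
Parallel ([0.782731], D, and [0.775924]): 1 − (1 − 0.782731)(1 − 0.937911)(1 − 0.775924) = 0.996977
Series ([0.996977] and G): 0.996977 × 0.761854 = 0.7596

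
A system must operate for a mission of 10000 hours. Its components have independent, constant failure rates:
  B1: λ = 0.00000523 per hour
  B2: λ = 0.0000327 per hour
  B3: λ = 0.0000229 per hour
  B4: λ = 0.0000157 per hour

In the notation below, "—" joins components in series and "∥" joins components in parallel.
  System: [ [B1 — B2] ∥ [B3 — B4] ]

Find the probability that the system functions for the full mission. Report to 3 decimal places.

0.899

R(B1) = exp(−0.00000523 × 10000) = 0.94904
R(B2) = exp(−0.0000327 × 10000) = 0.72108
R(B3) = exp(−0.0000229 × 10000) = 0.79533
R(B4) = exp(−0.0000157 × 10000) = 0.85470
Series (B1 and B2): 0.94904 × 0.72108 = 0.68433
Series (B3 and B4): 0.79533 × 0.85470 = 0.67977
Parallel ([0.68433] and [0.67977]): 1 − (1 − 0.68433)(1 − 0.67977) = 0.899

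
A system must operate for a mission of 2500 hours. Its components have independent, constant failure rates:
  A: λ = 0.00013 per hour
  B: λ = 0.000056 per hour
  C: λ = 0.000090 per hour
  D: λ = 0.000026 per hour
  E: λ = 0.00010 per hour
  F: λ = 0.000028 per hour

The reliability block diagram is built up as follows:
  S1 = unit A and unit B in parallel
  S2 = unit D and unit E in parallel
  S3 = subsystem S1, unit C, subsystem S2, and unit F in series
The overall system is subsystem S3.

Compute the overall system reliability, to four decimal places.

R(A) = exp(−0.00013 × 2500) = 0.722527
R(B) = exp(−0.000056 × 2500) = 0.869358
R(C) = exp(−0.000090 × 2500) = 0.798516
R(D) = exp(−0.000026 × 2500) = 0.937067
R(E) = exp(−0.00010 × 2500) = 0.778801
R(F) = exp(−0.000028 × 2500) = 0.932394
Parallel (A and B): 1 − (1 − 0.722527)(1 − 0.869358) = 0.963750
Parallel (D and E): 1 − (1 − 0.937067)(1 − 0.778801) = 0.986079
Series ([0.963750], C, [0.986079], and F): 0.963750 × 0.798516 × 0.986079 × 0.932394 = 0.7076

0.7076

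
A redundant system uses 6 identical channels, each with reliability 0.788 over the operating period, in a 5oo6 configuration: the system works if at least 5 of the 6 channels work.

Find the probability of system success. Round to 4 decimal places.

R = Σ_{i=5}^{6} C(6,i) p^i (1−p)^{6−i} with p = 0.788
C(6,5)·0.788^5·0.212^1 = 0.386472
C(6,6)·0.788^6·0.212^0 = 0.239418
Sum = 0.6259

0.6259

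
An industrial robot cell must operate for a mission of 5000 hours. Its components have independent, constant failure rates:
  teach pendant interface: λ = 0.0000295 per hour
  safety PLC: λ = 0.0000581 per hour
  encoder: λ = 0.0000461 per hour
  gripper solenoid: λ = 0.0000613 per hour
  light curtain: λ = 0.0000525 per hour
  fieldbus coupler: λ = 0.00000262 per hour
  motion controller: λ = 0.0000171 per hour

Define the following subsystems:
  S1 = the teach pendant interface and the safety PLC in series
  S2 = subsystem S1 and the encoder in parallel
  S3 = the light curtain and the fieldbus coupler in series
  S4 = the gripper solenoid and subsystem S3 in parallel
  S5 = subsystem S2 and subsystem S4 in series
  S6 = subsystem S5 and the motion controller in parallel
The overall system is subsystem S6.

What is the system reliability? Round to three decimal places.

R(teach pendant interface) = exp(−0.0000295 × 5000) = 0.86286
R(safety PLC) = exp(−0.0000581 × 5000) = 0.74789
R(encoder) = exp(−0.0000461 × 5000) = 0.79414
R(gripper solenoid) = exp(−0.0000613 × 5000) = 0.73602
R(light curtain) = exp(−0.0000525 × 5000) = 0.76913
R(fieldbus coupler) = exp(−0.00000262 × 5000) = 0.98699
R(motion controller) = exp(−0.0000171 × 5000) = 0.91805
Series (teach pendant interface and safety PLC): 0.86286 × 0.74789 = 0.64532
Parallel ([0.64532] and encoder): 1 − (1 − 0.64532)(1 − 0.79414) = 0.92699
Series (light curtain and fieldbus coupler): 0.76913 × 0.98699 = 0.75912
Parallel (gripper solenoid and [0.75912]): 1 − (1 − 0.73602)(1 − 0.75912) = 0.93641
Series ([0.92699] and [0.93641]): 0.92699 × 0.93641 = 0.86804
Parallel ([0.86804] and motion controller): 1 − (1 − 0.86804)(1 − 0.91805) = 0.989

0.989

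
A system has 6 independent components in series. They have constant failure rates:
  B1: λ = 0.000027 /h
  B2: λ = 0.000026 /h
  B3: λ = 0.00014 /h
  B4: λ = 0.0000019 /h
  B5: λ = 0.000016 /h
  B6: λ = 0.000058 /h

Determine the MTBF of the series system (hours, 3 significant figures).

Series of exponential components: λ_sys = Σ λ_i
λ_sys = 0.000027 + 0.000026 + 0.00014 + 0.0000019 + 0.000016 + 0.000058 = 2.6890e-04 /h
MTBF = 1 / λ_sys = 3720 h

3720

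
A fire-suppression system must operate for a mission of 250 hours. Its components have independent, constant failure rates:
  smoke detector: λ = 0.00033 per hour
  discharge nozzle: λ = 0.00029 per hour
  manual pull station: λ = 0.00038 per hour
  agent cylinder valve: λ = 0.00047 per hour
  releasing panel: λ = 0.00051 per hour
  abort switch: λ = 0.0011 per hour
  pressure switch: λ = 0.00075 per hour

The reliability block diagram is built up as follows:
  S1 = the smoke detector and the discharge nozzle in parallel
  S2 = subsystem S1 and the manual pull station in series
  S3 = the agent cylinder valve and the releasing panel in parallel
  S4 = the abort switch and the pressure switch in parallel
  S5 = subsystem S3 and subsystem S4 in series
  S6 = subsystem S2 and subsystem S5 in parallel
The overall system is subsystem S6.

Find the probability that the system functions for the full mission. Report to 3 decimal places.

0.995

R(smoke detector) = exp(−0.00033 × 250) = 0.92081
R(discharge nozzle) = exp(−0.00029 × 250) = 0.93007
R(manual pull station) = exp(−0.00038 × 250) = 0.90937
R(agent cylinder valve) = exp(−0.00047 × 250) = 0.88914
R(releasing panel) = exp(−0.00051 × 250) = 0.88029
R(abort switch) = exp(−0.0011 × 250) = 0.75957
R(pressure switch) = exp(−0.00075 × 250) = 0.82903
Parallel (smoke detector and discharge nozzle): 1 − (1 − 0.92081)(1 − 0.93007) = 0.99446
Series ([0.99446] and manual pull station): 0.99446 × 0.90937 = 0.90433
Parallel (agent cylinder valve and releasing panel): 1 − (1 − 0.88914)(1 − 0.88029) = 0.98673
Parallel (abort switch and pressure switch): 1 − (1 − 0.75957)(1 − 0.82903) = 0.95889
Series ([0.98673] and [0.95889]): 0.98673 × 0.95889 = 0.94617
Parallel ([0.90433] and [0.94617]): 1 − (1 − 0.90433)(1 − 0.94617) = 0.995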